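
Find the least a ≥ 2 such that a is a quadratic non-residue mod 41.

3

(2/41) = +1, so 2 is a residue.
(3/41) = −1, so 3 is the smallest positive non-residue mod 41.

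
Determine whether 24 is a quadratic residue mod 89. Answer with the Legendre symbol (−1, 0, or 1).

-1

Pull out 2^3: since 89 ≡ 1 (mod 8), (2/89) = +1, so (2/89)^3 = +1.
Reciprocity: 3 ≡ 3 and 89 ≡ 1 (mod 4), so (3/89) = +(89/3).
Reduce top mod 3: now compute (2/3).
Pull out 2: since 3 ≡ 3 (mod 8), (2/3) = -1.
Reached (1/3) = 1. Collecting the sign flips along the way, the symbol is -1.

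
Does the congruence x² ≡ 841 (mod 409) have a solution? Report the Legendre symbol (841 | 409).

1

First reduce: 841 ≡ 23 (mod 409).
Reciprocity: 23 ≡ 3 and 409 ≡ 1 (mod 4), so (23/409) = +(409/23).
Reduce top mod 23: now compute (18/23).
Pull out 2: since 23 ≡ 7 (mod 8), (2/23) = +1.
Reciprocity: 9 ≡ 1 and 23 ≡ 3 (mod 4), so (9/23) = +(23/9).
Reduce top mod 9: now compute (5/9).
Reciprocity: 5 ≡ 1 and 9 ≡ 1 (mod 4), so (5/9) = +(9/5).
Reduce top mod 5: now compute (4/5).
Pull out 2^2: since 5 ≡ 5 (mod 8), (2/5) = -1, so (2/5)^2 = +1.
Reached (1/5) = 1. Collecting the sign flips along the way, the symbol is +1.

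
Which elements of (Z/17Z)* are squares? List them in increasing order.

1,2,4,8,9,13,15,16

Square k = 1,…,8 (k and 17−k give the same square):
1²=1, 2²=4, 3²=9, 4²=16, 5²≡8, 6²≡2, 7²≡15, 8²≡13 (mod 17).
So the quadratic residues mod 17 are {1, 2, 4, 8, 9, 13, 15, 16}.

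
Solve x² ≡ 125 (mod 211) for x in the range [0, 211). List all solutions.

97, 114

Since 211 ≡ 3 (mod 4), a square root of 125 is 125^((211+1)/4) = 125^53 mod 211.
Repeated squaring: 125^2≡11, 125^4≡121, 125^8≡82, 125^16≡183, 125^32≡151 (mod 211).
125^53 = 125^(32+16+4+1) ≡ 114 (mod 211).
Check: 114² = 12996 ≡ 125 (mod 211). The two roots are 97 and 114.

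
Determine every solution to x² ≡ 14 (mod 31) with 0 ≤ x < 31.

Since 31 ≡ 3 (mod 4), a square root of 14 is 14^((31+1)/4) = 14^8 mod 31.
Repeated squaring: 14^2≡10, 14^4≡7, 14^8≡18 (mod 31).
14^8 = 14^(8) ≡ 18 (mod 31).
Check: 18² = 324 ≡ 14 (mod 31). The two roots are 13 and 18.

13, 18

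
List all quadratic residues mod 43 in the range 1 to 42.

1,4,6,9,10,11,13,14,15,16,17,21,23,24,25,31,35,36,38,40,41

Square k = 1,…,21 (k and 43−k give the same square):
1²=1, 2²=4, 3²=9, 4²=16, 5²=25, 6²=36, 7²≡6, 8²≡21, 9²≡38, 10²≡14, 11²≡35, 12²≡15, 13²≡40, 14²≡24, 15²≡10, 16²≡41, 17²≡31, 18²≡23, 19²≡17, 20²≡13, 21²≡11 (mod 43).
So the quadratic residues mod 43 are {1, 4, 6, 9, 10, 11, 13, 14, 15, 16, 17, 21, 23, 24, 25, 31, 35, 36, 38, 40, 41}.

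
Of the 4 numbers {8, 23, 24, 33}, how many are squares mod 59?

(8/59) = -1 → non-residue.
(23/59) = -1 → non-residue.
(24/59) = -1 → non-residue.
(33/59) = -1 → non-residue.
Total quadratic residues among the 4: 0.

0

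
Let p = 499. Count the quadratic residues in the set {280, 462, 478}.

(280/499) = +1 → QR.
(462/499) = +1 → QR.
(478/499) = -1 → non-residue.
Total quadratic residues among the 3: 2.

2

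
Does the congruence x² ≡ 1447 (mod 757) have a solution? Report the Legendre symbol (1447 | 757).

First reduce: 1447 ≡ 690 (mod 757).
Pull out 2: since 757 ≡ 5 (mod 8), (2/757) = -1.
Reciprocity: 345 ≡ 1 and 757 ≡ 1 (mod 4), so (345/757) = +(757/345).
Reduce top mod 345: now compute (67/345).
Reciprocity: 67 ≡ 3 and 345 ≡ 1 (mod 4), so (67/345) = +(345/67).
Reduce top mod 67: now compute (10/67).
Pull out 2: since 67 ≡ 3 (mod 8), (2/67) = -1.
Reciprocity: 5 ≡ 1 and 67 ≡ 3 (mod 4), so (5/67) = +(67/5).
Reduce top mod 5: now compute (2/5).
Pull out 2: since 5 ≡ 5 (mod 8), (2/5) = -1.
Reached (1/5) = 1. Collecting the sign flips along the way, the symbol is -1.

-1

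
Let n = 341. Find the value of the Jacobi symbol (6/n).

Pull out 2: since 341 ≡ 5 (mod 8), (2/341) = -1.
Reciprocity: 3 ≡ 3 and 341 ≡ 1 (mod 4), so (3/341) = +(341/3).
Reduce top mod 3: now compute (2/3).
Pull out 2: since 3 ≡ 3 (mod 8), (2/3) = -1.
Reached (1/3) = 1. Collecting the sign flips along the way, the symbol is +1.

1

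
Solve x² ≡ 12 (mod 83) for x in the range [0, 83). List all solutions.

Since 83 ≡ 3 (mod 4), a square root of 12 is 12^((83+1)/4) = 12^21 mod 83.
Repeated squaring: 12^2≡61, 12^4≡69, 12^8≡30, 12^16≡70 (mod 83).
12^21 = 12^(16+4+1) ≡ 26 (mod 83).
Check: 26² = 676 ≡ 12 (mod 83). The two roots are 26 and 57.

26, 57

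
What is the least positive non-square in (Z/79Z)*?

(2/79) = +1, so 2 is a residue.
(3/79) = −1, so 3 is the smallest positive non-residue mod 79.

3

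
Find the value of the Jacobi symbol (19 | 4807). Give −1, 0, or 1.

0

Reciprocity: 19 ≡ 3 and 4807 ≡ 3 (mod 4), so (19/4807) = −(4807/19).
Reduce top mod 19: now compute (0/19).
Top reduces to 0: gcd > 1, so the symbol is 0.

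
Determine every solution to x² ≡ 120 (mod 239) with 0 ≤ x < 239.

Since 239 ≡ 3 (mod 4), a square root of 120 is 120^((239+1)/4) = 120^60 mod 239.
Repeated squaring: 120^2≡60, 120^4≡15, 120^8≡225, 120^16≡196, 120^32≡176 (mod 239).
120^60 = 120^(32+16+8+4) ≡ 169 (mod 239).
Check: 169² = 28561 ≡ 120 (mod 239). The two roots are 70 and 169.

70, 169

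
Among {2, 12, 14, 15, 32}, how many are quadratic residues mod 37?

1

(2/37) = -1 → non-residue.
(12/37) = +1 → QR.
(14/37) = -1 → non-residue.
(15/37) = -1 → non-residue.
(32/37) = -1 → non-residue.
Total quadratic residues among the 5: 1.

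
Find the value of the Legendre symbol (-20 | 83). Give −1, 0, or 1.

1

First reduce: -20 ≡ 63 (mod 83).
Reciprocity: 63 ≡ 3 and 83 ≡ 3 (mod 4), so (63/83) = −(83/63).
Reduce top mod 63: now compute (20/63).
Pull out 2^2: since 63 ≡ 7 (mod 8), (2/63) = +1, so (2/63)^2 = +1.
Reciprocity: 5 ≡ 1 and 63 ≡ 3 (mod 4), so (5/63) = +(63/5).
Reduce top mod 5: now compute (3/5).
Reciprocity: 3 ≡ 3 and 5 ≡ 1 (mod 4), so (3/5) = +(5/3).
Reduce top mod 3: now compute (2/3).
Pull out 2: since 3 ≡ 3 (mod 8), (2/3) = -1.
Reached (1/3) = 1. Collecting the sign flips along the way, the symbol is +1.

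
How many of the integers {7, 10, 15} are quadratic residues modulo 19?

1

(7/19) = +1 → QR.
(10/19) = -1 → non-residue.
(15/19) = -1 → non-residue.
Total quadratic residues among the 3: 1.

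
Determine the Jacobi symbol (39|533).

Reciprocity: 39 ≡ 3 and 533 ≡ 1 (mod 4), so (39/533) = +(533/39).
Reduce top mod 39: now compute (26/39).
Pull out 2: since 39 ≡ 7 (mod 8), (2/39) = +1.
Reciprocity: 13 ≡ 1 and 39 ≡ 3 (mod 4), so (13/39) = +(39/13).
Reduce top mod 13: now compute (0/13).
Top reduces to 0: gcd > 1, so the symbol is 0.

0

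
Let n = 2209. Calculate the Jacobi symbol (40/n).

Pull out 2^3: since 2209 ≡ 1 (mod 8), (2/2209) = +1, so (2/2209)^3 = +1.
Reciprocity: 5 ≡ 1 and 2209 ≡ 1 (mod 4), so (5/2209) = +(2209/5).
Reduce top mod 5: now compute (4/5).
Pull out 2^2: since 5 ≡ 5 (mod 8), (2/5) = -1, so (2/5)^2 = +1.
Reached (1/5) = 1. Collecting the sign flips along the way, the symbol is +1.

1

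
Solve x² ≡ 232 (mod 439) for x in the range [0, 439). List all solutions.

167, 272

Since 439 ≡ 3 (mod 4), a square root of 232 is 232^((439+1)/4) = 232^110 mod 439.
Repeated squaring: 232^2≡266, 232^4≡77, 232^8≡222, 232^16≡116, 232^32≡286, 232^64≡142 (mod 439).
232^110 = 232^(64+32+8+4+2) ≡ 167 (mod 439).
Check: 167² = 27889 ≡ 232 (mod 439). The two roots are 167 and 272.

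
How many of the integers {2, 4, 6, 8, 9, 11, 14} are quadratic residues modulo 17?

(2/17) = +1 → QR.
(4/17) = +1 → QR.
(6/17) = -1 → non-residue.
(8/17) = +1 → QR.
(9/17) = +1 → QR.
(11/17) = -1 → non-residue.
(14/17) = -1 → non-residue.
Total quadratic residues among the 7: 4.

4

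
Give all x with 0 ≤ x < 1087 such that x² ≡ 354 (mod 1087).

Since 1087 ≡ 3 (mod 4), a square root of 354 is 354^((1087+1)/4) = 354^272 mod 1087.
Repeated squaring: 354^2≡311, 354^4≡1065, 354^8≡484, 354^16≡551, 354^32≡328, 354^64≡1058, 354^128≡841, 354^256≡731 (mod 1087).
354^272 = 354^(256+16) ≡ 591 (mod 1087).
Check: 591² = 349281 ≡ 354 (mod 1087). The two roots are 496 and 591.

496, 591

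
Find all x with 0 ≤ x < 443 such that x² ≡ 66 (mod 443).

Since 443 ≡ 3 (mod 4), a square root of 66 is 66^((443+1)/4) = 66^111 mod 443.
Repeated squaring: 66^2≡369, 66^4≡160, 66^8≡349, 66^16≡419, 66^32≡133, 66^64≡412 (mod 443).
66^111 = 66^(64+32+8+4+2+1) ≡ 130 (mod 443).
Check: 130² = 16900 ≡ 66 (mod 443). The two roots are 130 and 313.

130, 313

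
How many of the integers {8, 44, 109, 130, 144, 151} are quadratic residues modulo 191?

(8/191) = +1 → QR.
(44/191) = -1 → non-residue.
(109/191) = +1 → QR.
(130/191) = +1 → QR.
(144/191) = +1 → QR.
(151/191) = -1 → non-residue.
Total quadratic residues among the 6: 4.

4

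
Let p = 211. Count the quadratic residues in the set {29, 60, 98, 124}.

(29/211) = -1 → non-residue.
(60/211) = -1 → non-residue.
(98/211) = -1 → non-residue.
(124/211) = -1 → non-residue.
Total quadratic residues among the 4: 0.

0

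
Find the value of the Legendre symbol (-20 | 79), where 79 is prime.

-1

First reduce: -20 ≡ 59 (mod 79).
Reciprocity: 59 ≡ 3 and 79 ≡ 3 (mod 4), so (59/79) = −(79/59).
Reduce top mod 59: now compute (20/59).
Pull out 2^2: since 59 ≡ 3 (mod 8), (2/59) = -1, so (2/59)^2 = +1.
Reciprocity: 5 ≡ 1 and 59 ≡ 3 (mod 4), so (5/59) = +(59/5).
Reduce top mod 5: now compute (4/5).
Pull out 2^2: since 5 ≡ 5 (mod 8), (2/5) = -1, so (2/5)^2 = +1.
Reached (1/5) = 1. Collecting the sign flips along the way, the symbol is -1.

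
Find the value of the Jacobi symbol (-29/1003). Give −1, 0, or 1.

1

First reduce: -29 ≡ 974 (mod 1003).
Pull out 2: since 1003 ≡ 3 (mod 8), (2/1003) = -1.
Reciprocity: 487 ≡ 3 and 1003 ≡ 3 (mod 4), so (487/1003) = −(1003/487).
Reduce top mod 487: now compute (29/487).
Reciprocity: 29 ≡ 1 and 487 ≡ 3 (mod 4), so (29/487) = +(487/29).
Reduce top mod 29: now compute (23/29).
Reciprocity: 23 ≡ 3 and 29 ≡ 1 (mod 4), so (23/29) = +(29/23).
Reduce top mod 23: now compute (6/23).
Pull out 2: since 23 ≡ 7 (mod 8), (2/23) = +1.
Reciprocity: 3 ≡ 3 and 23 ≡ 3 (mod 4), so (3/23) = −(23/3).
Reduce top mod 3: now compute (2/3).
Pull out 2: since 3 ≡ 3 (mod 8), (2/3) = -1.
Reached (1/3) = 1. Collecting the sign flips along the way, the symbol is +1.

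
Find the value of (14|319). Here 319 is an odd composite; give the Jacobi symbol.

Pull out 2: since 319 ≡ 7 (mod 8), (2/319) = +1.
Reciprocity: 7 ≡ 3 and 319 ≡ 3 (mod 4), so (7/319) = −(319/7).
Reduce top mod 7: now compute (4/7).
Pull out 2^2: since 7 ≡ 7 (mod 8), (2/7) = +1, so (2/7)^2 = +1.
Reached (1/7) = 1. Collecting the sign flips along the way, the symbol is -1.

-1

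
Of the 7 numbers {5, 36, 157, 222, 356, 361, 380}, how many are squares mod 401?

(5/401) = +1 → QR.
(36/401) = +1 → QR.
(157/401) = -1 → non-residue.
(222/401) = +1 → QR.
(356/401) = +1 → QR.
(361/401) = +1 → QR.
(380/401) = -1 → non-residue.
Total quadratic residues among the 7: 5.

5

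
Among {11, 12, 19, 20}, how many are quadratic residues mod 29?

1

(11/29) = -1 → non-residue.
(12/29) = -1 → non-residue.
(19/29) = -1 → non-residue.
(20/29) = +1 → QR.
Total quadratic residues among the 4: 1.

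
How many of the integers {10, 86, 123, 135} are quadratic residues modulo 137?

(10/137) = -1 → non-residue.
(86/137) = -1 → non-residue.
(123/137) = +1 → QR.
(135/137) = +1 → QR.
Total quadratic residues among the 4: 2.

2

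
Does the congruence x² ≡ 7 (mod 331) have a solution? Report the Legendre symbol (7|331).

-1

Reciprocity: 7 ≡ 3 and 331 ≡ 3 (mod 4), so (7/331) = −(331/7).
Reduce top mod 7: now compute (2/7).
Pull out 2: since 7 ≡ 7 (mod 8), (2/7) = +1.
Reached (1/7) = 1. Collecting the sign flips along the way, the symbol is -1.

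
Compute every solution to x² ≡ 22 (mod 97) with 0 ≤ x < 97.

33, 64

97 ≡ 1 (mod 4), so we find a root by search.
Trying successive values, 33² = 1089 ≡ 22 (mod 97). The other root is 97 − 33 = 64.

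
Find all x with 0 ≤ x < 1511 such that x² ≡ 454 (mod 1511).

421, 1090

Since 1511 ≡ 3 (mod 4), a square root of 454 is 454^((1511+1)/4) = 454^378 mod 1511.
Repeated squaring: 454^2≡620, 454^4≡606, 454^8≡63, 454^16≡947, 454^32≡786, 454^64≡1308, 454^128≡412, 454^256≡512 (mod 1511).
454^378 = 454^(256+64+32+16+8+2) ≡ 1090 (mod 1511).
Check: 1090² = 1188100 ≡ 454 (mod 1511). The two roots are 421 and 1090.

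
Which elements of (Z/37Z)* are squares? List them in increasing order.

Square k = 1,…,18 (k and 37−k give the same square):
1²=1, 2²=4, 3²=9, 4²=16, 5²=25, 6²=36, 7²≡12, 8²≡27, 9²≡7, 10²≡26, 11²≡10, 12²≡33, 13²≡21, 14²≡11, 15²≡3, 16²≡34, 17²≡30, 18²≡28 (mod 37).
So the quadratic residues mod 37 are {1, 3, 4, 7, 9, 10, 11, 12, 16, 21, 25, 26, 27, 28, 30, 33, 34, 36}.

1,3,4,7,9,10,11,12,16,21,25,26,27,28,30,33,34,36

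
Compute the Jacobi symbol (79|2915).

Reciprocity: 79 ≡ 3 and 2915 ≡ 3 (mod 4), so (79/2915) = −(2915/79).
Reduce top mod 79: now compute (71/79).
Reciprocity: 71 ≡ 3 and 79 ≡ 3 (mod 4), so (71/79) = −(79/71).
Reduce top mod 71: now compute (8/71).
Pull out 2^3: since 71 ≡ 7 (mod 8), (2/71) = +1, so (2/71)^3 = +1.
Reached (1/71) = 1. Collecting the sign flips along the way, the symbol is +1.

1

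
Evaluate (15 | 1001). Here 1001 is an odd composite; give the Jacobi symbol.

-1

Reciprocity: 15 ≡ 3 and 1001 ≡ 1 (mod 4), so (15/1001) = +(1001/15).
Reduce top mod 15: now compute (11/15).
Reciprocity: 11 ≡ 3 and 15 ≡ 3 (mod 4), so (11/15) = −(15/11).
Reduce top mod 11: now compute (4/11).
Pull out 2^2: since 11 ≡ 3 (mod 8), (2/11) = -1, so (2/11)^2 = +1.
Reached (1/11) = 1. Collecting the sign flips along the way, the symbol is -1.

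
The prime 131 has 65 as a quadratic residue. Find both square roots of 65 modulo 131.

14, 117

Since 131 ≡ 3 (mod 4), a square root of 65 is 65^((131+1)/4) = 65^33 mod 131.
Repeated squaring: 65^2≡33, 65^4≡41, 65^8≡109, 65^16≡91, 65^32≡28 (mod 131).
65^33 = 65^(32+1) ≡ 117 (mod 131).
Check: 117² = 13689 ≡ 65 (mod 131). The two roots are 14 and 117.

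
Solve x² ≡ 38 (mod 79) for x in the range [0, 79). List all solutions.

14, 65

Since 79 ≡ 3 (mod 4), a square root of 38 is 38^((79+1)/4) = 38^20 mod 79.
Repeated squaring: 38^2≡22, 38^4≡10, 38^8≡21, 38^16≡46 (mod 79).
38^20 = 38^(16+4) ≡ 65 (mod 79).
Check: 65² = 4225 ≡ 38 (mod 79). The two roots are 14 and 65.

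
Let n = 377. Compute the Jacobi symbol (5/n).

-1

Reciprocity: 5 ≡ 1 and 377 ≡ 1 (mod 4), so (5/377) = +(377/5).
Reduce top mod 5: now compute (2/5).
Pull out 2: since 5 ≡ 5 (mod 8), (2/5) = -1.
Reached (1/5) = 1. Collecting the sign flips along the way, the symbol is -1.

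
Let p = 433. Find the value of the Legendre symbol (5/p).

-1

Reciprocity: 5 ≡ 1 and 433 ≡ 1 (mod 4), so (5/433) = +(433/5).
Reduce top mod 5: now compute (3/5).
Reciprocity: 3 ≡ 3 and 5 ≡ 1 (mod 4), so (3/5) = +(5/3).
Reduce top mod 3: now compute (2/3).
Pull out 2: since 3 ≡ 3 (mod 8), (2/3) = -1.
Reached (1/3) = 1. Collecting the sign flips along the way, the symbol is -1.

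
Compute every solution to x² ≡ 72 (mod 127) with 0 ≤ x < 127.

31, 96

Since 127 ≡ 3 (mod 4), a square root of 72 is 72^((127+1)/4) = 72^32 mod 127.
Repeated squaring: 72^2≡104, 72^4≡21, 72^8≡60, 72^16≡44, 72^32≡31 (mod 127).
72^32 = 72^(32) ≡ 31 (mod 127).
Check: 31² = 961 ≡ 72 (mod 127). The two roots are 31 and 96.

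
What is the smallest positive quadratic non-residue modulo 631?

(2/631) = +1, so 2 is a residue.
(3/631) = −1, so 3 is the smallest positive non-residue mod 631.

3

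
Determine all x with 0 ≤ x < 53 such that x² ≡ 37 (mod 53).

53 ≡ 1 (mod 4), so we find a root by search.
Trying successive values, 14² = 196 ≡ 37 (mod 53). The other root is 53 − 14 = 39.

14, 39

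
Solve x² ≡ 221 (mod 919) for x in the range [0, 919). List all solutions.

Since 919 ≡ 3 (mod 4), a square root of 221 is 221^((919+1)/4) = 221^230 mod 919.
Repeated squaring: 221^2≡134, 221^4≡495, 221^8≡571, 221^16≡715, 221^32≡261, 221^64≡115, 221^128≡359 (mod 919).
221^230 = 221^(128+64+32+4+2) ≡ 359 (mod 919).
Check: 359² = 128881 ≡ 221 (mod 919). The two roots are 359 and 560.

359, 560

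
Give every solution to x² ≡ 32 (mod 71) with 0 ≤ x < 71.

23, 48

Since 71 ≡ 3 (mod 4), a square root of 32 is 32^((71+1)/4) = 32^18 mod 71.
Repeated squaring: 32^2≡30, 32^4≡48, 32^8≡32, 32^16≡30 (mod 71).
32^18 = 32^(16+2) ≡ 48 (mod 71).
Check: 48² = 2304 ≡ 32 (mod 71). The two roots are 23 and 48.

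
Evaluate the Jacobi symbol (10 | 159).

Pull out 2: since 159 ≡ 7 (mod 8), (2/159) = +1.
Reciprocity: 5 ≡ 1 and 159 ≡ 3 (mod 4), so (5/159) = +(159/5).
Reduce top mod 5: now compute (4/5).
Pull out 2^2: since 5 ≡ 5 (mod 8), (2/5) = -1, so (2/5)^2 = +1.
Reached (1/5) = 1. Collecting the sign flips along the way, the symbol is +1.

1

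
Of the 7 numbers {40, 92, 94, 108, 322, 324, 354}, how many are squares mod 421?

5

(40/421) = -1 → non-residue.
(92/421) = -1 → non-residue.
(94/421) = +1 → QR.
(108/421) = +1 → QR.
(322/421) = +1 → QR.
(324/421) = +1 → QR.
(354/421) = +1 → QR.
Total quadratic residues among the 7: 5.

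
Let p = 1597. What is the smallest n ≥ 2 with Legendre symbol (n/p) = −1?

2

(2/1597) = −1, so 2 is the smallest positive non-residue mod 1597.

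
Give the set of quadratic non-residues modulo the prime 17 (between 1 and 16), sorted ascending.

3 5 6 7 10 11 12 14

Square k = 1,…,8 (k and 17−k give the same square):
1²=1, 2²=4, 3²=9, 4²=16, 5²≡8, 6²≡2, 7²≡15, 8²≡13 (mod 17).
The residues are {1, 2, 4, 8, 9, 13, 15, 16}; the non-residues are the remaining 8 nonzero classes.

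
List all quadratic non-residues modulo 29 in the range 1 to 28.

Square k = 1,…,14 (k and 29−k give the same square):
1²=1, 2²=4, 3²=9, 4²=16, 5²=25, 6²≡7, 7²≡20, 8²≡6, 9²≡23, 10²≡13, 11²≡5, 12²≡28, 13²≡24, 14²≡22 (mod 29).
The residues are {1, 4, 5, 6, 7, 9, 13, 16, 20, 22, 23, 24, 25, 28}; the non-residues are the remaining 14 nonzero classes.

2, 3, 8, 10, 11, 12, 14, 15, 17, 18, 19, 21, 26, 27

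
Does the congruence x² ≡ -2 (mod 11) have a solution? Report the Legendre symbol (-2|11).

1

Euler's criterion: (-2/11) ≡ 9^5 (mod 11).
9^2 ≡ 4 (mod 11)
9^4 ≡ 5 (mod 11)
9^5 = 9^(4+1) ≡ 1 (mod 11).
Result is 1, so (-2/11) = 1.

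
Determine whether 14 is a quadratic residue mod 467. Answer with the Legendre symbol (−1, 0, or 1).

Euler's criterion: (14/467) ≡ 14^233 (mod 467).
14^2 ≡ 196 (mod 467)
14^4 ≡ 122 (mod 467)
14^8 ≡ 407 (mod 467)
14^16 ≡ 331 (mod 467)
14^32 ≡ 283 (mod 467)
14^64 ≡ 232 (mod 467)
14^128 ≡ 119 (mod 467)
14^233 = 14^(128+64+32+8+1) ≡ 466 (mod 467).
Result is 466 ≡ −1, so (14/467) = −1.

-1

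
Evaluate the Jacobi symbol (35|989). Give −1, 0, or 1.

1

Reciprocity: 35 ≡ 3 and 989 ≡ 1 (mod 4), so (35/989) = +(989/35).
Reduce top mod 35: now compute (9/35).
Reciprocity: 9 ≡ 1 and 35 ≡ 3 (mod 4), so (9/35) = +(35/9).
Reduce top mod 9: now compute (8/9).
Pull out 2^3: since 9 ≡ 1 (mod 8), (2/9) = +1, so (2/9)^3 = +1.
Reached (1/9) = 1. Collecting the sign flips along the way, the symbol is +1.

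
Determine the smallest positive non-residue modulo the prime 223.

3

(2/223) = +1, so 2 is a residue.
(3/223) = −1, so 3 is the smallest positive non-residue mod 223.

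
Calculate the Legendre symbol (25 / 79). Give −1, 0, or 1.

1

Reciprocity: 25 ≡ 1 and 79 ≡ 3 (mod 4), so (25/79) = +(79/25).
Reduce top mod 25: now compute (4/25).
Pull out 2^2: since 25 ≡ 1 (mod 8), (2/25) = +1, so (2/25)^2 = +1.
Reached (1/25) = 1. Collecting the sign flips along the way, the symbol is +1.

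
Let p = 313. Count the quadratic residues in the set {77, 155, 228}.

(77/313) = -1 → non-residue.
(155/313) = +1 → QR.
(228/313) = +1 → QR.
Total quadratic residues among the 3: 2.

2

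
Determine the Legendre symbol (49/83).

1

Euler's criterion: (49/83) ≡ 49^41 (mod 83).
49^2 ≡ 77 (mod 83)
49^4 ≡ 36 (mod 83)
49^8 ≡ 51 (mod 83)
49^16 ≡ 28 (mod 83)
49^32 ≡ 37 (mod 83)
49^41 = 49^(32+8+1) ≡ 1 (mod 83).
Result is 1, so (49/83) = 1.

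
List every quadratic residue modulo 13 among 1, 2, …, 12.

Square k = 1,…,6 (k and 13−k give the same square):
1²=1, 2²=4, 3²=9, 4²≡3, 5²≡12, 6²≡10 (mod 13).
So the quadratic residues mod 13 are {1, 3, 4, 9, 10, 12}.

1,3,4,9,10,12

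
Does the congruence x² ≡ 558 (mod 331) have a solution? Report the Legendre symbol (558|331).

Euler's criterion: (558/331) ≡ 227^165 (mod 331).
227^2 ≡ 224 (mod 331)
227^4 ≡ 195 (mod 331)
227^8 ≡ 291 (mod 331)
227^16 ≡ 276 (mod 331)
227^32 ≡ 46 (mod 331)
227^64 ≡ 130 (mod 331)
227^128 ≡ 19 (mod 331)
227^165 = 227^(128+32+4+1) ≡ 330 (mod 331).
Result is 330 ≡ −1, so (558/331) = −1.

-1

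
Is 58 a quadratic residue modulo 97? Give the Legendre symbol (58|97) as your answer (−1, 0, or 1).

Euler's criterion: (58/97) ≡ 58^48 (mod 97).
58^2 ≡ 66 (mod 97)
58^4 ≡ 88 (mod 97)
58^8 ≡ 81 (mod 97)
58^16 ≡ 62 (mod 97)
58^32 ≡ 61 (mod 97)
58^48 = 58^(32+16) ≡ 96 (mod 97).
Result is 96 ≡ −1, so (58/97) = −1.

-1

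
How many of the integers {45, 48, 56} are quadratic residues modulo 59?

(45/59) = +1 → QR.
(48/59) = +1 → QR.
(56/59) = -1 → non-residue.
Total quadratic residues among the 3: 2.

2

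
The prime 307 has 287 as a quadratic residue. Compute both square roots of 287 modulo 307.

Since 307 ≡ 3 (mod 4), a square root of 287 is 287^((307+1)/4) = 287^77 mod 307.
Repeated squaring: 287^2≡93, 287^4≡53, 287^8≡46, 287^16≡274, 287^32≡168, 287^64≡287 (mod 307).
287^77 = 287^(64+8+4+1) ≡ 168 (mod 307).
Check: 168² = 28224 ≡ 287 (mod 307). The two roots are 139 and 168.

139, 168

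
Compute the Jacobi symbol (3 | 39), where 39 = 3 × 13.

Reciprocity: 3 ≡ 3 and 39 ≡ 3 (mod 4), so (3/39) = −(39/3).
Reduce top mod 3: now compute (0/3).
Top reduces to 0: gcd > 1, so the symbol is 0.

0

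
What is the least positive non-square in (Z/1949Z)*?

2

(2/1949) = −1, so 2 is the smallest positive non-residue mod 1949.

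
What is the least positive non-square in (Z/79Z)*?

(2/79) = +1, so 2 is a residue.
(3/79) = −1, so 3 is the smallest positive non-residue mod 79.

3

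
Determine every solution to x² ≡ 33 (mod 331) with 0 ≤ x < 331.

73, 258

Since 331 ≡ 3 (mod 4), a square root of 33 is 33^((331+1)/4) = 33^83 mod 331.
Repeated squaring: 33^2≡96, 33^4≡279, 33^8≡56, 33^16≡157, 33^32≡155, 33^64≡193 (mod 331).
33^83 = 33^(64+16+2+1) ≡ 258 (mod 331).
Check: 258² = 66564 ≡ 33 (mod 331). The two roots are 73 and 258.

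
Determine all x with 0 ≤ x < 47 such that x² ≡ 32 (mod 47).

19, 28

Since 47 ≡ 3 (mod 4), a square root of 32 is 32^((47+1)/4) = 32^12 mod 47.
Repeated squaring: 32^2≡37, 32^4≡6, 32^8≡36 (mod 47).
32^12 = 32^(8+4) ≡ 28 (mod 47).
Check: 28² = 784 ≡ 32 (mod 47). The two roots are 19 and 28.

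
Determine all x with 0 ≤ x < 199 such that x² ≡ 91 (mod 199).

Since 199 ≡ 3 (mod 4), a square root of 91 is 91^((199+1)/4) = 91^50 mod 199.
Repeated squaring: 91^2≡122, 91^4≡158, 91^8≡89, 91^16≡160, 91^32≡128 (mod 199).
91^50 = 91^(32+16+2) ≡ 115 (mod 199).
Check: 115² = 13225 ≡ 91 (mod 199). The two roots are 84 and 115.

84, 115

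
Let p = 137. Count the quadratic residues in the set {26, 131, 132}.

0

(26/137) = -1 → non-residue.
(131/137) = -1 → non-residue.
(132/137) = -1 → non-residue.
Total quadratic residues among the 3: 0.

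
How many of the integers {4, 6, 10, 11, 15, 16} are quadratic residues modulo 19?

4

(4/19) = +1 → QR.
(6/19) = +1 → QR.
(10/19) = -1 → non-residue.
(11/19) = +1 → QR.
(15/19) = -1 → non-residue.
(16/19) = +1 → QR.
Total quadratic residues among the 6: 4.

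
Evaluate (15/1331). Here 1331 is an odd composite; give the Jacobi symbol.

Reciprocity: 15 ≡ 3 and 1331 ≡ 3 (mod 4), so (15/1331) = −(1331/15).
Reduce top mod 15: now compute (11/15).
Reciprocity: 11 ≡ 3 and 15 ≡ 3 (mod 4), so (11/15) = −(15/11).
Reduce top mod 11: now compute (4/11).
Pull out 2^2: since 11 ≡ 3 (mod 8), (2/11) = -1, so (2/11)^2 = +1.
Reached (1/11) = 1. Collecting the sign flips along the way, the symbol is +1.

1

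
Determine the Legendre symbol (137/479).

Euler's criterion: (137/479) ≡ 137^239 (mod 479).
137^2 ≡ 88 (mod 479)
137^4 ≡ 80 (mod 479)
137^8 ≡ 173 (mod 479)
137^16 ≡ 231 (mod 479)
137^32 ≡ 192 (mod 479)
137^64 ≡ 460 (mod 479)
137^128 ≡ 361 (mod 479)
137^239 = 137^(128+64+32+8+4+2+1) ≡ 1 (mod 479).
Result is 1, so (137/479) = 1.

1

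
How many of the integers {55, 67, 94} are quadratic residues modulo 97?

1

(55/97) = -1 → non-residue.
(67/97) = -1 → non-residue.
(94/97) = +1 → QR.
Total quadratic residues among the 3: 1.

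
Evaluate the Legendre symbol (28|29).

Euler's criterion: (28/29) ≡ 28^14 (mod 29).
28^2 ≡ 1 (mod 29)
28^4 ≡ 1 (mod 29)
28^8 ≡ 1 (mod 29)
28^14 = 28^(8+4+2) ≡ 1 (mod 29).
Result is 1, so (28/29) = 1.

1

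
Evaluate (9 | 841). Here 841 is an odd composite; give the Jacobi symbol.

1

Reciprocity: 9 ≡ 1 and 841 ≡ 1 (mod 4), so (9/841) = +(841/9).
Reduce top mod 9: now compute (4/9).
Pull out 2^2: since 9 ≡ 1 (mod 8), (2/9) = +1, so (2/9)^2 = +1.
Reached (1/9) = 1. Collecting the sign flips along the way, the symbol is +1.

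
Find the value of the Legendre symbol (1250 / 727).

1

First reduce: 1250 ≡ 523 (mod 727).
Reciprocity: 523 ≡ 3 and 727 ≡ 3 (mod 4), so (523/727) = −(727/523).
Reduce top mod 523: now compute (204/523).
Pull out 2^2: since 523 ≡ 3 (mod 8), (2/523) = -1, so (2/523)^2 = +1.
Reciprocity: 51 ≡ 3 and 523 ≡ 3 (mod 4), so (51/523) = −(523/51).
Reduce top mod 51: now compute (13/51).
Reciprocity: 13 ≡ 1 and 51 ≡ 3 (mod 4), so (13/51) = +(51/13).
Reduce top mod 13: now compute (12/13).
Pull out 2^2: since 13 ≡ 5 (mod 8), (2/13) = -1, so (2/13)^2 = +1.
Reciprocity: 3 ≡ 3 and 13 ≡ 1 (mod 4), so (3/13) = +(13/3).
Reduce top mod 3: now compute (1/3).
Reached (1/3) = 1. Collecting the sign flips along the way, the symbol is +1.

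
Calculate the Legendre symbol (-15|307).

First reduce: -15 ≡ 292 (mod 307).
Pull out 2^2: since 307 ≡ 3 (mod 8), (2/307) = -1, so (2/307)^2 = +1.
Reciprocity: 73 ≡ 1 and 307 ≡ 3 (mod 4), so (73/307) = +(307/73).
Reduce top mod 73: now compute (15/73).
Reciprocity: 15 ≡ 3 and 73 ≡ 1 (mod 4), so (15/73) = +(73/15).
Reduce top mod 15: now compute (13/15).
Reciprocity: 13 ≡ 1 and 15 ≡ 3 (mod 4), so (13/15) = +(15/13).
Reduce top mod 13: now compute (2/13).
Pull out 2: since 13 ≡ 5 (mod 8), (2/13) = -1.
Reached (1/13) = 1. Collecting the sign flips along the way, the symbol is -1.

-1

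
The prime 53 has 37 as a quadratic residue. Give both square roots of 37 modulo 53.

53 ≡ 1 (mod 4), so we find a root by search.
Trying successive values, 14² = 196 ≡ 37 (mod 53). The other root is 53 − 14 = 39.

14, 39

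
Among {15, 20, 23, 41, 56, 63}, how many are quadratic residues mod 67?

3

(15/67) = +1 → QR.
(20/67) = -1 → non-residue.
(23/67) = +1 → QR.
(41/67) = -1 → non-residue.
(56/67) = +1 → QR.
(63/67) = -1 → non-residue.
Total quadratic residues among the 6: 3.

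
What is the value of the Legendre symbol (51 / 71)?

-1

Reciprocity: 51 ≡ 3 and 71 ≡ 3 (mod 4), so (51/71) = −(71/51).
Reduce top mod 51: now compute (20/51).
Pull out 2^2: since 51 ≡ 3 (mod 8), (2/51) = -1, so (2/51)^2 = +1.
Reciprocity: 5 ≡ 1 and 51 ≡ 3 (mod 4), so (5/51) = +(51/5).
Reduce top mod 5: now compute (1/5).
Reached (1/5) = 1. Collecting the sign flips along the way, the symbol is -1.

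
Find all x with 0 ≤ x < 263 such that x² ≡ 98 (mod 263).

19, 244

Since 263 ≡ 3 (mod 4), a square root of 98 is 98^((263+1)/4) = 98^66 mod 263.
Repeated squaring: 98^2≡136, 98^4≡86, 98^8≡32, 98^16≡235, 98^32≡258, 98^64≡25 (mod 263).
98^66 = 98^(64+2) ≡ 244 (mod 263).
Check: 244² = 59536 ≡ 98 (mod 263). The two roots are 19 and 244.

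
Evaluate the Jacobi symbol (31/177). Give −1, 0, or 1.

-1

Reciprocity: 31 ≡ 3 and 177 ≡ 1 (mod 4), so (31/177) = +(177/31).
Reduce top mod 31: now compute (22/31).
Pull out 2: since 31 ≡ 7 (mod 8), (2/31) = +1.
Reciprocity: 11 ≡ 3 and 31 ≡ 3 (mod 4), so (11/31) = −(31/11).
Reduce top mod 11: now compute (9/11).
Reciprocity: 9 ≡ 1 and 11 ≡ 3 (mod 4), so (9/11) = +(11/9).
Reduce top mod 9: now compute (2/9).
Pull out 2: since 9 ≡ 1 (mod 8), (2/9) = +1.
Reached (1/9) = 1. Collecting the sign flips along the way, the symbol is -1.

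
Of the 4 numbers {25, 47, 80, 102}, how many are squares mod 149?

4

(25/149) = +1 → QR.
(47/149) = +1 → QR.
(80/149) = +1 → QR.
(102/149) = +1 → QR.
Total quadratic residues among the 4: 4.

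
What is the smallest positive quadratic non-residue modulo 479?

13

(2/479) = +1, so 2 is a residue.
(3/479) = +1, so 3 is a residue.
(4/479) = +1, so 4 is a residue.
(5/479) = +1, so 5 is a residue.
(6/479) = +1, so 6 is a residue.
(7/479) = +1, so 7 is a residue.
(8/479) = +1, so 8 is a residue.
(9/479) = +1, so 9 is a residue.
(10/479) = +1, so 10 is a residue.
(11/479) = +1, so 11 is a residue.
(12/479) = +1, so 12 is a residue.
(13/479) = −1, so 13 is the smallest positive non-residue mod 479.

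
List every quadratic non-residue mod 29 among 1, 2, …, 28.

2,3,8,10,11,12,14,15,17,18,19,21,26,27

Square k = 1,…,14 (k and 29−k give the same square):
1²=1, 2²=4, 3²=9, 4²=16, 5²=25, 6²≡7, 7²≡20, 8²≡6, 9²≡23, 10²≡13, 11²≡5, 12²≡28, 13²≡24, 14²≡22 (mod 29).
The residues are {1, 4, 5, 6, 7, 9, 13, 16, 20, 22, 23, 24, 25, 28}; the non-residues are the remaining 14 nonzero classes.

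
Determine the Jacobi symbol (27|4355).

Reciprocity: 27 ≡ 3 and 4355 ≡ 3 (mod 4), so (27/4355) = −(4355/27).
Reduce top mod 27: now compute (8/27).
Pull out 2^3: since 27 ≡ 3 (mod 8), (2/27) = -1, so (2/27)^3 = -1.
Reached (1/27) = 1. Collecting the sign flips along the way, the symbol is +1.

1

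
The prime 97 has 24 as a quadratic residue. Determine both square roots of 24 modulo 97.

97 ≡ 1 (mod 4), so we find a root by search.
Trying successive values, 11² = 121 ≡ 24 (mod 97). The other root is 97 − 11 = 86.

11, 86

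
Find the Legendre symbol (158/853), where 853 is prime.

1

Pull out 2: since 853 ≡ 5 (mod 8), (2/853) = -1.
Reciprocity: 79 ≡ 3 and 853 ≡ 1 (mod 4), so (79/853) = +(853/79).
Reduce top mod 79: now compute (63/79).
Reciprocity: 63 ≡ 3 and 79 ≡ 3 (mod 4), so (63/79) = −(79/63).
Reduce top mod 63: now compute (16/63).
Pull out 2^4: since 63 ≡ 7 (mod 8), (2/63) = +1, so (2/63)^4 = +1.
Reached (1/63) = 1. Collecting the sign flips along the way, the symbol is +1.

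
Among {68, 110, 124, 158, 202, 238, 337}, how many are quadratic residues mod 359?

(68/359) = +1 → QR.
(110/359) = +1 → QR.
(124/359) = -1 → non-residue.
(158/359) = +1 → QR.
(202/359) = +1 → QR.
(238/359) = -1 → non-residue.
(337/359) = -1 → non-residue.
Total quadratic residues among the 7: 4.

4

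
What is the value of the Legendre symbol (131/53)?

First reduce: 131 ≡ 25 (mod 53).
Reciprocity: 25 ≡ 1 and 53 ≡ 1 (mod 4), so (25/53) = +(53/25).
Reduce top mod 25: now compute (3/25).
Reciprocity: 3 ≡ 3 and 25 ≡ 1 (mod 4), so (3/25) = +(25/3).
Reduce top mod 3: now compute (1/3).
Reached (1/3) = 1. Collecting the sign flips along the way, the symbol is +1.

1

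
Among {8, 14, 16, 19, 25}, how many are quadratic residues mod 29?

(8/29) = -1 → non-residue.
(14/29) = -1 → non-residue.
(16/29) = +1 → QR.
(19/29) = -1 → non-residue.
(25/29) = +1 → QR.
Total quadratic residues among the 5: 2.

2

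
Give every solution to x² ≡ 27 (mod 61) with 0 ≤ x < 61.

24, 37

61 ≡ 1 (mod 4), so we find a root by search.
Trying successive values, 24² = 576 ≡ 27 (mod 61). The other root is 61 − 24 = 37.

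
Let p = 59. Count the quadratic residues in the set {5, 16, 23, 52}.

(5/59) = +1 → QR.
(16/59) = +1 → QR.
(23/59) = -1 → non-residue.
(52/59) = -1 → non-residue.
Total quadratic residues among the 4: 2.

2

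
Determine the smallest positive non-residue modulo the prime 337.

5

(2/337) = +1, so 2 is a residue.
(3/337) = +1, so 3 is a residue.
(4/337) = +1, so 4 is a residue.
(5/337) = −1, so 5 is the smallest positive non-residue mod 337.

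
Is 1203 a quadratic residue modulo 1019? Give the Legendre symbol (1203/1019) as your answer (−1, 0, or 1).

First reduce: 1203 ≡ 184 (mod 1019).
Pull out 2^3: since 1019 ≡ 3 (mod 8), (2/1019) = -1, so (2/1019)^3 = -1.
Reciprocity: 23 ≡ 3 and 1019 ≡ 3 (mod 4), so (23/1019) = −(1019/23).
Reduce top mod 23: now compute (7/23).
Reciprocity: 7 ≡ 3 and 23 ≡ 3 (mod 4), so (7/23) = −(23/7).
Reduce top mod 7: now compute (2/7).
Pull out 2: since 7 ≡ 7 (mod 8), (2/7) = +1.
Reached (1/7) = 1. Collecting the sign flips along the way, the symbol is -1.

-1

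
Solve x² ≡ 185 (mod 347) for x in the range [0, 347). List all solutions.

Since 347 ≡ 3 (mod 4), a square root of 185 is 185^((347+1)/4) = 185^87 mod 347.
Repeated squaring: 185^2≡219, 185^4≡75, 185^8≡73, 185^16≡124, 185^32≡108, 185^64≡213 (mod 347).
185^87 = 185^(64+16+4+2+1) ≡ 269 (mod 347).
Check: 269² = 72361 ≡ 185 (mod 347). The two roots are 78 and 269.

78, 269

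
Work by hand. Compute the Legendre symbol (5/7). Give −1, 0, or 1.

Reciprocity: 5 ≡ 1 and 7 ≡ 3 (mod 4), so (5/7) = +(7/5).
Reduce top mod 5: now compute (2/5).
Pull out 2: since 5 ≡ 5 (mod 8), (2/5) = -1.
Reached (1/5) = 1. Collecting the sign flips along the way, the symbol is -1.

-1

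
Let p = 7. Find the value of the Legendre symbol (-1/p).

First reduce: -1 ≡ 6 (mod 7).
Pull out 2: since 7 ≡ 7 (mod 8), (2/7) = +1.
Reciprocity: 3 ≡ 3 and 7 ≡ 3 (mod 4), so (3/7) = −(7/3).
Reduce top mod 3: now compute (1/3).
Reached (1/3) = 1. Collecting the sign flips along the way, the symbol is -1.

-1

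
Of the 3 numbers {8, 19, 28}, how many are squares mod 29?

(8/29) = -1 → non-residue.
(19/29) = -1 → non-residue.
(28/29) = +1 → QR.
Total quadratic residues among the 3: 1.

1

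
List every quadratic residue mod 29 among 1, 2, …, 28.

Square k = 1,…,14 (k and 29−k give the same square):
1²=1, 2²=4, 3²=9, 4²=16, 5²=25, 6²≡7, 7²≡20, 8²≡6, 9²≡23, 10²≡13, 11²≡5, 12²≡28, 13²≡24, 14²≡22 (mod 29).
So the quadratic residues mod 29 are {1, 4, 5, 6, 7, 9, 13, 16, 20, 22, 23, 24, 25, 28}.

1 4 5 6 7 9 13 16 20 22 23 24 25 28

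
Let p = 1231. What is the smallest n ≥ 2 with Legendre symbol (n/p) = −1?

3

(2/1231) = +1, so 2 is a residue.
(3/1231) = −1, so 3 is the smallest positive non-residue mod 1231.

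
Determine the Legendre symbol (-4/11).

First reduce: -4 ≡ 7 (mod 11).
Reciprocity: 7 ≡ 3 and 11 ≡ 3 (mod 4), so (7/11) = −(11/7).
Reduce top mod 7: now compute (4/7).
Pull out 2^2: since 7 ≡ 7 (mod 8), (2/7) = +1, so (2/7)^2 = +1.
Reached (1/7) = 1. Collecting the sign flips along the way, the symbol is -1.

-1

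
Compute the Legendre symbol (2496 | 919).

-1

First reduce: 2496 ≡ 658 (mod 919).
Pull out 2: since 919 ≡ 7 (mod 8), (2/919) = +1.
Reciprocity: 329 ≡ 1 and 919 ≡ 3 (mod 4), so (329/919) = +(919/329).
Reduce top mod 329: now compute (261/329).
Reciprocity: 261 ≡ 1 and 329 ≡ 1 (mod 4), so (261/329) = +(329/261).
Reduce top mod 261: now compute (68/261).
Pull out 2^2: since 261 ≡ 5 (mod 8), (2/261) = -1, so (2/261)^2 = +1.
Reciprocity: 17 ≡ 1 and 261 ≡ 1 (mod 4), so (17/261) = +(261/17).
Reduce top mod 17: now compute (6/17).
Pull out 2: since 17 ≡ 1 (mod 8), (2/17) = +1.
Reciprocity: 3 ≡ 3 and 17 ≡ 1 (mod 4), so (3/17) = +(17/3).
Reduce top mod 3: now compute (2/3).
Pull out 2: since 3 ≡ 3 (mod 8), (2/3) = -1.
Reached (1/3) = 1. Collecting the sign flips along the way, the symbol is -1.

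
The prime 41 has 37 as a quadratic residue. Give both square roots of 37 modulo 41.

41 ≡ 1 (mod 4), so we find a root by search.
Trying successive values, 18² = 324 ≡ 37 (mod 41). The other root is 41 − 18 = 23.

18, 23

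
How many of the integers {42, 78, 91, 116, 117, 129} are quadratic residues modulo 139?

(42/139) = +1 → QR.
(78/139) = +1 → QR.
(91/139) = +1 → QR.
(116/139) = +1 → QR.
(117/139) = +1 → QR.
(129/139) = +1 → QR.
Total quadratic residues among the 6: 6.

6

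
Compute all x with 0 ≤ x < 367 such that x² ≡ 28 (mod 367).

94, 273

Since 367 ≡ 3 (mod 4), a square root of 28 is 28^((367+1)/4) = 28^92 mod 367.
Repeated squaring: 28^2≡50, 28^4≡298, 28^8≡357, 28^16≡100, 28^32≡91, 28^64≡207 (mod 367).
28^92 = 28^(64+16+8+4) ≡ 94 (mod 367).
Check: 94² = 8836 ≡ 28 (mod 367). The two roots are 94 and 273.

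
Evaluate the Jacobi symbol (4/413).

1

Pull out 2^2: since 413 ≡ 5 (mod 8), (2/413) = -1, so (2/413)^2 = +1.
Reached (1/413) = 1. Collecting the sign flips along the way, the symbol is +1.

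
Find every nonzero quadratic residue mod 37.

1 3 4 7 9 10 11 12 16 21 25 26 27 28 30 33 34 36

Square k = 1,…,18 (k and 37−k give the same square):
1²=1, 2²=4, 3²=9, 4²=16, 5²=25, 6²=36, 7²≡12, 8²≡27, 9²≡7, 10²≡26, 11²≡10, 12²≡33, 13²≡21, 14²≡11, 15²≡3, 16²≡34, 17²≡30, 18²≡28 (mod 37).
So the quadratic residues mod 37 are {1, 3, 4, 7, 9, 10, 11, 12, 16, 21, 25, 26, 27, 28, 30, 33, 34, 36}.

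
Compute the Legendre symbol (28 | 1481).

1

Pull out 2^2: since 1481 ≡ 1 (mod 8), (2/1481) = +1, so (2/1481)^2 = +1.
Reciprocity: 7 ≡ 3 and 1481 ≡ 1 (mod 4), so (7/1481) = +(1481/7).
Reduce top mod 7: now compute (4/7).
Pull out 2^2: since 7 ≡ 7 (mod 8), (2/7) = +1, so (2/7)^2 = +1.
Reached (1/7) = 1. Collecting the sign flips along the way, the symbol is +1.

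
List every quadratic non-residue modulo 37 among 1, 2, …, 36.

2 5 6 8 13 14 15 17 18 19 20 22 23 24 29 31 32 35

Square k = 1,…,18 (k and 37−k give the same square):
1²=1, 2²=4, 3²=9, 4²=16, 5²=25, 6²=36, 7²≡12, 8²≡27, 9²≡7, 10²≡26, 11²≡10, 12²≡33, 13²≡21, 14²≡11, 15²≡3, 16²≡34, 17²≡30, 18²≡28 (mod 37).
The residues are {1, 3, 4, 7, 9, 10, 11, 12, 16, 21, 25, 26, 27, 28, 30, 33, 34, 36}; the non-residues are the remaining 18 nonzero classes.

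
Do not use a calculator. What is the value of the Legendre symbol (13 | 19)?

Euler's criterion: (13/19) ≡ 13^9 (mod 19).
13^2 ≡ 17 (mod 19)
13^4 ≡ 4 (mod 19)
13^8 ≡ 16 (mod 19)
13^9 = 13^(8+1) ≡ 18 (mod 19).
Result is 18 ≡ −1, so (13/19) = −1.

-1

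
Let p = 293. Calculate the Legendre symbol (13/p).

Reciprocity: 13 ≡ 1 and 293 ≡ 1 (mod 4), so (13/293) = +(293/13).
Reduce top mod 13: now compute (7/13).
Reciprocity: 7 ≡ 3 and 13 ≡ 1 (mod 4), so (7/13) = +(13/7).
Reduce top mod 7: now compute (6/7).
Pull out 2: since 7 ≡ 7 (mod 8), (2/7) = +1.
Reciprocity: 3 ≡ 3 and 7 ≡ 3 (mod 4), so (3/7) = −(7/3).
Reduce top mod 3: now compute (1/3).
Reached (1/3) = 1. Collecting the sign flips along the way, the symbol is -1.

-1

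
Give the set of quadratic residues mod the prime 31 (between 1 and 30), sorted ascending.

1, 2, 4, 5, 7, 8, 9, 10, 14, 16, 18, 19, 20, 25, 28

Square k = 1,…,15 (k and 31−k give the same square):
1²=1, 2²=4, 3²=9, 4²=16, 5²=25, 6²≡5, 7²≡18, 8²≡2, 9²≡19, 10²≡7, 11²≡28, 12²≡20, 13²≡14, 14²≡10, 15²≡8 (mod 31).
So the quadratic residues mod 31 are {1, 2, 4, 5, 7, 8, 9, 10, 14, 16, 18, 19, 20, 25, 28}.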